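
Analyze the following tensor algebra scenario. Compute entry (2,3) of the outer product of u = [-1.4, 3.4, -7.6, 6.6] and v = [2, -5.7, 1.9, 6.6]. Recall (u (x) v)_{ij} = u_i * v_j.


The outer product entry T_{ij} = u_i * v_j.
We need i=2, j=3.
u_2 = 3.4, v_3 = 1.9
T_{2,3} = 3.4 * 1.9 = 6.46

6.46


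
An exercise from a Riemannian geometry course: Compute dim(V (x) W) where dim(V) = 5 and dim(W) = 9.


The dimension of a tensor product is the product of dimensions.
dim(V) = 5, dim(W) = 9
dim(V (x) W) = 5 * 9 = 45

45


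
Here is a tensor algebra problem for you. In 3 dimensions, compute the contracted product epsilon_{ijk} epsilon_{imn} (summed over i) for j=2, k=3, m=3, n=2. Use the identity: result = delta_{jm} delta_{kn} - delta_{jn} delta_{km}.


Using the identity: epsilon_{ijk} epsilon_{imn} = delta_{jm} delta_{kn} - delta_{jn} delta_{km}.
delta_{23} = 0
delta_{32} = 0
delta_{22} = 1
delta_{33} = 1
Result = 0 * 0 - 1 * 1 = 0 - 1 = -1

-1


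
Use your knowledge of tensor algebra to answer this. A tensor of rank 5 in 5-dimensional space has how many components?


The number of components of a rank-r tensor in d dimensions is d^r.
Here d = 5 and r = 5.
5^5 = 3125

3125


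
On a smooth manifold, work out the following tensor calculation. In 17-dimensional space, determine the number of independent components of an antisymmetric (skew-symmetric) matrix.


An antisymmetric rank-2 tensor satisfies A_{ij} = -A_{ji}, so diagonal entries are zero.
The independent components are the upper-triangular entries: C(n, 2) = n(n-1)/2.
n = 17
C(17, 2) = 17 * 16 / 2 = 272 / 2 = 136

136


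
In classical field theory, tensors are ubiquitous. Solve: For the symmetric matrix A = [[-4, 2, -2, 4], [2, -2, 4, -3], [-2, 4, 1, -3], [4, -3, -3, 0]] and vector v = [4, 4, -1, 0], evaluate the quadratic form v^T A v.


First compute Av:
(Av)_1 = -4*4 + 2*4 + -2*-1 + 4*0 = -6
(Av)_2 = 2*4 + -2*4 + 4*-1 + -3*0 = -4
(Av)_3 = -2*4 + 4*4 + 1*-1 + -3*0 = 7
(Av)_4 = 4*4 + -3*4 + -3*-1 + 0*0 = 7
Av = [-6, -4, 7, 7]
Then v^T (Av) = 4*-6 + 4*-4 + -1*7 + 0*7
= -24 + -16 + -7 + 0 = -47

-47


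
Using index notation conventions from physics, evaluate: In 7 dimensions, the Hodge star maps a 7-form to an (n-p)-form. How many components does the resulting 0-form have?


The Hodge dual of a p-form on an n-dimensional manifold is an (n-p)-form.
n = 7, p = 7, so dual degree = 7 - 7 = 0
The number of components is C(n, n-p) = C(7, 0) = 1

1


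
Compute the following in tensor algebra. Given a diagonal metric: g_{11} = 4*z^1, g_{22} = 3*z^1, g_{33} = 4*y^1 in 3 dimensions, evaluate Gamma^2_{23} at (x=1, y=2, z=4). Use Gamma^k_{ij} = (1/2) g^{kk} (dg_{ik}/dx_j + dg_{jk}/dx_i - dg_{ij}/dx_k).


For a diagonal metric, Gamma^k_{ij} = (1/2) g^{kk} (dg_{ik}/dx_j + dg_{jk}/dx_i - dg_{ij}/dx_k).
The metric is diagonal, so g_{ab} = 0 for a != b.
At the given point: g_{11} = 16, g_{22} = 12, g_{33} = 8
g^{22} = 1/12
dg_{22}/dx_3 = dg_{22}/dx_3 = 3
dg_{32}/dx_2 = 0 (off-diagonal)
dg_{23}/dx_2 = 0 (off-diagonal)
Numerator = 3 + 0 - 0 = 3
Gamma^2_{23} = 3 / (2 * 12) = 1/8

1/8


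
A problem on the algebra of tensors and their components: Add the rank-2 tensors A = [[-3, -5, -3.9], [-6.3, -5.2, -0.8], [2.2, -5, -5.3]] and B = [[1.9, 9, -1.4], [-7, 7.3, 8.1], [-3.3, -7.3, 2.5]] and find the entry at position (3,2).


Tensor addition is component-wise: (A + B)_{ij} = A_{ij} + B_{ij}.
A_{32} = -5
B_{32} = -7.3
(A + B)_{32} = -5 + -7.3 = -12.3

-12.3


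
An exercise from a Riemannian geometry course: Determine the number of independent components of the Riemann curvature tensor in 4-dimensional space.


The Riemann tensor in d dimensions has d^2(d^2 - 1)/12 independent components.
d = 4, so d^2 = 16
d^2 - 1 = 15
d^2(d^2 - 1) = 16 * 15 = 240
Divide by 12: 240 / 12 = 20

20


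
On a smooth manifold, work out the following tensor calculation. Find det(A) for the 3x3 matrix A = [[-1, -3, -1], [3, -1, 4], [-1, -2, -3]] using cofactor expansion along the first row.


Expanding along the first row, det(A) = a11*M_11 - a12*M_12 + a13*M_13, where M_1j is the (1,j) minor.
Minor M_11 = -1*-3 - 4*-2 = 11
Minor M_12 = 3*-3 - 4*-1 = -5
Minor M_13 = 3*-2 - -1*-1 = -7
det = -1*(11) - -3*(-5) + -1*(-7)
    = -11 - 15 + 7
    = -19

-19


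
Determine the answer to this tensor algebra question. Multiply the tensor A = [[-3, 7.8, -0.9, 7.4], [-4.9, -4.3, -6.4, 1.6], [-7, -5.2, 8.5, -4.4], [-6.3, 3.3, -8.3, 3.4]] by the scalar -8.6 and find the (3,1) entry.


Scalar multiplication: (cA)_{ij} = c * A_{ij}.
c = -8.6
A_{31} = -7
(cA)_{31} = -8.6 * -7 = 60.2

60.2


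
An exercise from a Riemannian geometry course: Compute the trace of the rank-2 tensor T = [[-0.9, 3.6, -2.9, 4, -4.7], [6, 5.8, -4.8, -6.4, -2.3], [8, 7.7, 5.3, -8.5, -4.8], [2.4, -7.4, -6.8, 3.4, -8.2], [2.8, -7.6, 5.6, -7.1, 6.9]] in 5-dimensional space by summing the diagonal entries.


The contraction (trace) of a rank-2 tensor is the sum of its diagonal elements.
Diagonal entries: A[1,1] = -0.9, A[2,2] = 5.8, A[3,3] = 5.3, A[4,4] = 3.4, A[5,5] = 6.9
Tr(A) = -0.9 + 5.8 + 5.3 + 3.4 + 6.9 = 20.5

20.5


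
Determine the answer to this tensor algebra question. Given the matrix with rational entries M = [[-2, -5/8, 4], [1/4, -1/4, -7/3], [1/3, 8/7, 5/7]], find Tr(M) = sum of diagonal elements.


The trace is the sum of diagonal entries.
Diagonal: M[1,1] = -2, M[2,2] = -1/4, M[3,3] = 5/7
Tr(M) = -2 + -1/4 + 5/7
Computing step by step:
After adding M[1,1]: -2
After adding M[2,2]: -9/4
After adding M[3,3]: -43/28
Tr(M) = -43/28

-43/28


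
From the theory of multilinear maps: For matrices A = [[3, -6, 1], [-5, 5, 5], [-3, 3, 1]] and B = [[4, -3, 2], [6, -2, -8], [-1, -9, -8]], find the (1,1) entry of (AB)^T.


(AB)^T_{ij} = (AB)_{ji} = sum_k A_{jk} B_{ki}.
For i=1, j=1 we need (AB)_{11}:
A_{11} * B_{11} = 3 * 4 = 12
A_{12} * B_{21} = -6 * 6 = -36
A_{13} * B_{31} = 1 * -1 = -1
Sum = 12 + -36 + -1 = -25

-25


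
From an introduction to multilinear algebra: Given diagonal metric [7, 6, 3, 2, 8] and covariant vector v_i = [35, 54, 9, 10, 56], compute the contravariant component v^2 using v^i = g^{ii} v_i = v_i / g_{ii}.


To raise an index with a diagonal metric: v^i = v_i / g_{ii}.
For index 2: v_2 = 54, g_{22} = 6
v^2 = 54 / 6 = 9

9


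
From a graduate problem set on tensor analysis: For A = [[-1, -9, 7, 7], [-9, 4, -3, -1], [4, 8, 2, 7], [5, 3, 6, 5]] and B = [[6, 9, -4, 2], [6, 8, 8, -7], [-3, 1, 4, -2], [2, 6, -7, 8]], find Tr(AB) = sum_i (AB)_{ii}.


Tr(AB) = sum_i (AB)_{ii} where (AB)_{ii} = sum_k A_{ik} B_{ki}.
(AB)_{11} = -1*6 + -9*6 + 7*-3 + 7*2 = -67
(AB)_{22} = -9*9 + 4*8 + -3*1 + -1*6 = -58
(AB)_{33} = 4*-4 + 8*8 + 2*4 + 7*-7 = 7
(AB)_{44} = 5*2 + 3*-7 + 6*-2 + 5*8 = 17
Tr(AB) = -67 + -58 + 7 + 17 = -101

-101


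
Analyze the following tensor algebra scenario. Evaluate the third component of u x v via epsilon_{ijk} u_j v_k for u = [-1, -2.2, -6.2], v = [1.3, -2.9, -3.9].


(u x v)_3 = sum_{j,k} epsilon_{3jk} u_j v_k. Only permutations of (1,2,3) contribute; the two non-zero terms are:
eps_{312} u_1 v_2 = 1 * -1 * -2.9 = 2.9
eps_{321} u_2 v_1 = -1 * -2.2 * 1.3 = 2.86
(u x v)_3 = 5.76

5.76


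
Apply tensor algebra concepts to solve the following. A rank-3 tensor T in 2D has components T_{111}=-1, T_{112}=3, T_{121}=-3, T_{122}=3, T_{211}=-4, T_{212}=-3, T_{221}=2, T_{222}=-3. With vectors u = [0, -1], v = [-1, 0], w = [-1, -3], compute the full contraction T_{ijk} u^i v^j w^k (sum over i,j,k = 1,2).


S = sum over i,j,k of T_{ijk} u_i v_j w_k. Expanding all 8 terms:
T_{111}*u_1*v_1*w_1 = -1*0*-1*-1 = 0  (running total: 0)
T_{112}*u_1*v_1*w_2 = 3*0*-1*-3 = 0  (running total: 0)
T_{121}*u_1*v_2*w_1 = -3*0*0*-1 = 0  (running total: 0)
T_{122}*u_1*v_2*w_2 = 3*0*0*-3 = 0  (running total: 0)
T_{211}*u_2*v_1*w_1 = -4*-1*-1*-1 = 4  (running total: 4)
T_{212}*u_2*v_1*w_2 = -3*-1*-1*-3 = 9  (running total: 13)
T_{221}*u_2*v_2*w_1 = 2*-1*0*-1 = 0  (running total: 13)
T_{222}*u_2*v_2*w_2 = -3*-1*0*-3 = 0  (running total: 13)
S = 13

13


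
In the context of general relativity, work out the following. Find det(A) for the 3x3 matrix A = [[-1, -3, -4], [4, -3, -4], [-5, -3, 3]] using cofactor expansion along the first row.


Expanding along the first row, det(A) = a11*M_11 - a12*M_12 + a13*M_13, where M_1j is the (1,j) minor.
Minor M_11 = -3*3 - -4*-3 = -21
Minor M_12 = 4*3 - -4*-5 = -8
Minor M_13 = 4*-3 - -3*-5 = -27
det = -1*(-21) - -3*(-8) + -4*(-27)
    = 21 - 24 + 108
    = 105

105


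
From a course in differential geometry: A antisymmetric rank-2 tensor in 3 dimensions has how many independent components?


A antisymmetric rank-2 tensor in d dimensions has d(d-1)/2 independent components.
d = 3
d(d-1)/2 = 3 * 2 / 2 = 6 / 2 = 3

3


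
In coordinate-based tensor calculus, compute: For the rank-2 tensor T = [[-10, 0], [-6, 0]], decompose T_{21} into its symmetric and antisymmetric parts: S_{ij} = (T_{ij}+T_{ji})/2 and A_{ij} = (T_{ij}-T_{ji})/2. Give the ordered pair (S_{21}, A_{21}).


T_{21} = -6
T_{12} = 0
S_{21} = (-6 + 0)/2 = -6/2 = -3
A_{21} = (-6 - 0)/2 = -6/2 = -3
Check: S + A = -3 + -3 = -6 = T_{21}.

(-3, -3)


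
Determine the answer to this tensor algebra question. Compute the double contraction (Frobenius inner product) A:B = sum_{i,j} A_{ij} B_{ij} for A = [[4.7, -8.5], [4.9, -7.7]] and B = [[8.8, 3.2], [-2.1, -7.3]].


A:B = sum over all i,j of A_{ij} * B_{ij}.
Row 1: 4.7*8.8=41.36, -8.5*3.2=-27.2 => row sum = 14.16
Row 2: 4.9*-2.1=-10.29, -7.7*-7.3=56.21 => row sum = 45.92
Total = 14.16 + 45.92 = 60.08

60.08


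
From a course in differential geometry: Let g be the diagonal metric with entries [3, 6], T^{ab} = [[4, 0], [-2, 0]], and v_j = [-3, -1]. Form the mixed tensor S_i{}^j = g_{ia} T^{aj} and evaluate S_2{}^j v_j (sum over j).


Step 1: lower the first index. For a diagonal metric, g_{ia} T^{aj} = g_{ii} T^{ij} (no sum on i).
g_{22} = 6
S_2{}^1 = 6 * T^{21} = 6 * -2 = -12
S_2{}^2 = 6 * T^{22} = 6 * 0 = 0
Step 2: contract S_2{}^j with v_j.
S_2{}^1 * v_1 = -12 * -3 = 36
S_2{}^2 * v_2 = 0 * -1 = 0
Result = 36 + 0 = 36

36


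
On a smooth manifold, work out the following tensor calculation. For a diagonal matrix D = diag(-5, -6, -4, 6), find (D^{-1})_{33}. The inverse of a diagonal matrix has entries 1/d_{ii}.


For a diagonal matrix, the inverse has entries (D^{-1})_{ii} = 1/d_{ii}.
The diagonal entries are: d_{11} = -5, d_{22} = -6, d_{33} = -4, d_{44} = 6
We need (D^{-1})_{33} = 1/d_{33} = 1/-4 = -1/4

-1/4


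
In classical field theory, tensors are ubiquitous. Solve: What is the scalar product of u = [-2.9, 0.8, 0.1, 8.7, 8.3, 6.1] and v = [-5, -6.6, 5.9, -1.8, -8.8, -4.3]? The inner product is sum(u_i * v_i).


The inner product u . v = sum of u_i * v_i.
Term-by-term: -2.9 * -5, 0.8 * -6.6, 0.1 * 5.9, 8.7 * -1.8, 8.3 * -8.8, 6.1 * -4.3
Products: 14.5, -5.28, 0.59, -15.66, -73.04, -26.23
Sum = 14.5 + -5.28 + 0.59 + -15.66 + -73.04 + -26.23 = -105.12

-105.12


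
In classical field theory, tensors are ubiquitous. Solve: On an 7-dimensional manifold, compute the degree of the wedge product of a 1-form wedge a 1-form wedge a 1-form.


The degree of a wedge product is the sum of the degrees of the individual forms.
Degrees: 1, 1, 1
Total degree = 1 + 1 + 1 = 3

3


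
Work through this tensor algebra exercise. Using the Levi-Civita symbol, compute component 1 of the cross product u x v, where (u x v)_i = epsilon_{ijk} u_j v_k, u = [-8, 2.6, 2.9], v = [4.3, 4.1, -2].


(u x v)_1 = sum_{j,k} epsilon_{1jk} u_j v_k. Only permutations of (1,2,3) contribute; the two non-zero terms are:
eps_{123} u_2 v_3 = 1 * 2.6 * -2 = -5.2
eps_{132} u_3 v_2 = -1 * 2.9 * 4.1 = -11.89
(u x v)_1 = -17.09

-17.09


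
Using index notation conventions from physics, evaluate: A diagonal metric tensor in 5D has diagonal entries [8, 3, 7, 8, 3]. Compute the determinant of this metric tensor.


For a diagonal metric, the determinant is the product of diagonal entries.
Diagonal entries: 8, 3, 7, 8, 3
det(g) = 8 * 3 * 7 * 8 * 3 = 4032

4032


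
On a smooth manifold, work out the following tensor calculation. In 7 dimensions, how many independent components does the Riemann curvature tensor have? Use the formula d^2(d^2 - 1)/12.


The Riemann tensor in d dimensions has d^2(d^2 - 1)/12 independent components.
d = 7, so d^2 = 49
d^2 - 1 = 48
d^2(d^2 - 1) = 49 * 48 = 2352
Divide by 12: 2352 / 12 = 196

196


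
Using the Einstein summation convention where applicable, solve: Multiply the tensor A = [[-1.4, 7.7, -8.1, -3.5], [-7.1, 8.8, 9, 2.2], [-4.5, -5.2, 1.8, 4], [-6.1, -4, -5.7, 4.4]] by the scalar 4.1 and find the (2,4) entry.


Scalar multiplication: (cA)_{ij} = c * A_{ij}.
c = 4.1
A_{24} = 2.2
(cA)_{24} = 4.1 * 2.2 = 9.02

9.02


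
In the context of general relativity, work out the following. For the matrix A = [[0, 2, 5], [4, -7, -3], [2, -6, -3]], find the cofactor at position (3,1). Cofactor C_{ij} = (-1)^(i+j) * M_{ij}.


To find cofactor C_{31}, delete row 3 and column 1.
The resulting 2x2 submatrix is: [[2, 5], [-7, -3]]
Minor M_{31} = 2*-3 - 5*-7
  = -6 - -35 = 29
Sign = (-1)^(3+1) = (-1)^4 = 1
Cofactor C_{31} = 1 * 29 = 29

29


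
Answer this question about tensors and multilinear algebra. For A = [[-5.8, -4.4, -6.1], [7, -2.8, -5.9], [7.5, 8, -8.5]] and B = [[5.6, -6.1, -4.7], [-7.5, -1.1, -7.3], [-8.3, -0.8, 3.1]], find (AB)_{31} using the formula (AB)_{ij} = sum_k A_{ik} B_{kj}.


(AB)_{ij} = sum_k A_{ik} B_{kj}.
For i=3, j=1:
A_{31} * B_{11} = 7.5 * 5.6 = 42
A_{32} * B_{21} = 8 * -7.5 = -60
A_{33} * B_{31} = -8.5 * -8.3 = 70.55
Sum = 42 + -60 + 70.55 = 52.55

52.55


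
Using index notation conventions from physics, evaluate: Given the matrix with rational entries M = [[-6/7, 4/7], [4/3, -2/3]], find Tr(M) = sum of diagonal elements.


The trace is the sum of diagonal entries.
Diagonal: M[1,1] = -6/7, M[2,2] = -2/3
Tr(M) = -6/7 + -2/3
Computing step by step:
After adding M[1,1]: -6/7
After adding M[2,2]: -32/21
Tr(M) = -32/21

-32/21


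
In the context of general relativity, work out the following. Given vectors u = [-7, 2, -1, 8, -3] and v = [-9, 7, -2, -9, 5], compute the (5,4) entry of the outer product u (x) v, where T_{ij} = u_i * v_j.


The outer product entry T_{ij} = u_i * v_j.
We need i=5, j=4.
u_5 = -3, v_4 = -9
T_{5,4} = -3 * -9 = 27

27


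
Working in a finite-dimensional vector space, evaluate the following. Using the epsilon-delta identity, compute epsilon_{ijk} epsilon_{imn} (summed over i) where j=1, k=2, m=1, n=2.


Using the identity: epsilon_{ijk} epsilon_{imn} = delta_{jm} delta_{kn} - delta_{jn} delta_{km}.
delta_{11} = 1
delta_{22} = 1
delta_{12} = 0
delta_{21} = 0
Result = 1 * 1 - 0 * 0 = 1 - 0 = 1

1


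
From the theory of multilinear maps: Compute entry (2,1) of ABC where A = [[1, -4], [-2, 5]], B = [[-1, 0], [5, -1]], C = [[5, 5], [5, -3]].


(ABC)_{21} = sum_m (AB)_{2m} C_{m1}. First compute row 2 of AB.
(AB)_{21} = -2*-1 + 5*5 = 27
(AB)_{22} = -2*0 + 5*-1 = -5
Now contract with column 1 of C:
(AB)_{21} * C_{11} = 27 * 5 = 135
(AB)_{22} * C_{21} = -5 * 5 = -25
(ABC)_{21} = 135 + -25 = 110

110


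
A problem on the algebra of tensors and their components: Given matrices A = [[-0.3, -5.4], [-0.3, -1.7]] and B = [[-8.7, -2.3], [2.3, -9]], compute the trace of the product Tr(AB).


Tr(AB) = sum_i (AB)_{ii} where (AB)_{ii} = sum_k A_{ik} B_{ki}.
(AB)_{11} = -0.3*-8.7 + -5.4*2.3 = -9.81
(AB)_{22} = -0.3*-2.3 + -1.7*-9 = 15.99
Tr(AB) = -9.81 + 15.99 = 6.18

6.18


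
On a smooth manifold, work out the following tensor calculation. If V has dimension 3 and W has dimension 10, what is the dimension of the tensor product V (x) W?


The dimension of a tensor product is the product of dimensions.
dim(V) = 3, dim(W) = 10
dim(V (x) W) = 3 * 10 = 30

30


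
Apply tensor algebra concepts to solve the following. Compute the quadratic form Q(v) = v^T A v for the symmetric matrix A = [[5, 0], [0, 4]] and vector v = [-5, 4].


First compute Av:
(Av)_1 = 5*-5 + 0*4 = -25
(Av)_2 = 0*-5 + 4*4 = 16
Av = [-25, 16]
Then v^T (Av) = -5*-25 + 4*16
= 125 + 64 = 189

189


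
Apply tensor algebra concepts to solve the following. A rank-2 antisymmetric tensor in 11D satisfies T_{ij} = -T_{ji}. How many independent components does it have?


An antisymmetric rank-2 tensor satisfies A_{ij} = -A_{ji}, so diagonal entries are zero.
The independent components are the upper-triangular entries: C(n, 2) = n(n-1)/2.
n = 11
C(11, 2) = 11 * 10 / 2 = 110 / 2 = 55

55


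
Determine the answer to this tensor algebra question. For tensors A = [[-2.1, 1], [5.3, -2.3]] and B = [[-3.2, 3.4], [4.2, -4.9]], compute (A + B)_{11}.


Tensor addition is component-wise: (A + B)_{ij} = A_{ij} + B_{ij}.
A_{11} = -2.1
B_{11} = -3.2
(A + B)_{11} = -2.1 + -3.2 = -5.3

-5.3


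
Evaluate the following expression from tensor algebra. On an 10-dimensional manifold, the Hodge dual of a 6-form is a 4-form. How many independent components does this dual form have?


The Hodge dual of a p-form on an n-dimensional manifold is an (n-p)-form.
n = 10, p = 6, so dual degree = 10 - 6 = 4
The number of components is C(n, n-p) = C(10, 4) = 210

210


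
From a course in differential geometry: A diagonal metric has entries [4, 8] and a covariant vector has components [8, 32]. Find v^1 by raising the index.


To raise an index with a diagonal metric: v^i = v_i / g_{ii}.
For index 1: v_1 = 8, g_{11} = 4
v^1 = 8 / 4 = 2

2


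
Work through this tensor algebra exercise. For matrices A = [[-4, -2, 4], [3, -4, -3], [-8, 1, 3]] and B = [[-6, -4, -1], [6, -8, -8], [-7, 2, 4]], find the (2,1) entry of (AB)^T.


(AB)^T_{ij} = (AB)_{ji} = sum_k A_{jk} B_{ki}.
For i=2, j=1 we need (AB)_{12}:
A_{11} * B_{12} = -4 * -4 = 16
A_{12} * B_{22} = -2 * -8 = 16
A_{13} * B_{32} = 4 * 2 = 8
Sum = 16 + 16 + 8 = 40

40


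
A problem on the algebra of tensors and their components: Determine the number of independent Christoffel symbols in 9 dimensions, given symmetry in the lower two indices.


Christoffel symbols Gamma^k_{ij} are symmetric in i,j, so there are d * d(d+1)/2 independent symbols.
d = 9
d(d+1)/2 = 9 * 10 / 2 = 45
Total = 9 * 45 = 405

405


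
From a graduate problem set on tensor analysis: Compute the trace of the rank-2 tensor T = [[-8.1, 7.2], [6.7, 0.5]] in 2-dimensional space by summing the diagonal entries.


The contraction (trace) of a rank-2 tensor is the sum of its diagonal elements.
Diagonal entries: A[1,1] = -8.1, A[2,2] = 0.5
Tr(A) = -8.1 + 0.5 = -7.6

-7.6


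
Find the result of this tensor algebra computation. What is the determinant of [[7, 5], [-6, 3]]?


For a 2x2 matrix [[a, b], [c, d]], det = a*d - b*c.
a = 7, b = 5, c = -6, d = 3
a*d = 7 * 3 = 21
b*c = 5 * -6 = -30
det = 21 - -30 = 51

51


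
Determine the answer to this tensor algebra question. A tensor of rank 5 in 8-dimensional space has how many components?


The number of components of a rank-r tensor in d dimensions is d^r.
Here d = 8 and r = 5.
8^5 = 32768

32768


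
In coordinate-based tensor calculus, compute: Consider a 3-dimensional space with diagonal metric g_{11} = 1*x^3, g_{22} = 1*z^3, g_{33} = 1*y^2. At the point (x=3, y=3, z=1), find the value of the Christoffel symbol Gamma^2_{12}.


For a diagonal metric, Gamma^k_{ij} = (1/2) g^{kk} (dg_{ik}/dx_j + dg_{jk}/dx_i - dg_{ij}/dx_k).
The metric is diagonal, so g_{ab} = 0 for a != b.
At the given point: g_{11} = 27, g_{22} = 1, g_{33} = 9
g^{22} = 1/1
dg_{12}/dx_2 = 0 (off-diagonal)
dg_{22}/dx_1 = dg_{22}/dx_1 = 0
dg_{12}/dx_2 = 0 (off-diagonal)
Numerator = 0 + 0 - 0 = 0
Gamma^2_{12} = 0 / (2 * 1) = 0

0


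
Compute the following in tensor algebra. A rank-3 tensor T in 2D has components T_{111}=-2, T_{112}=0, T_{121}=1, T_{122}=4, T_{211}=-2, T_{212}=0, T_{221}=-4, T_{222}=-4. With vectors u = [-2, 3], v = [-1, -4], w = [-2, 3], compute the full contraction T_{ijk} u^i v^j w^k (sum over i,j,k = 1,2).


S = sum over i,j,k of T_{ijk} u_i v_j w_k. Expanding all 8 terms:
T_{111}*u_1*v_1*w_1 = -2*-2*-1*-2 = 8  (running total: 8)
T_{112}*u_1*v_1*w_2 = 0*-2*-1*3 = 0  (running total: 8)
T_{121}*u_1*v_2*w_1 = 1*-2*-4*-2 = -16  (running total: -8)
T_{122}*u_1*v_2*w_2 = 4*-2*-4*3 = 96  (running total: 88)
T_{211}*u_2*v_1*w_1 = -2*3*-1*-2 = -12  (running total: 76)
T_{212}*u_2*v_1*w_2 = 0*3*-1*3 = 0  (running total: 76)
T_{221}*u_2*v_2*w_1 = -4*3*-4*-2 = -96  (running total: -20)
T_{222}*u_2*v_2*w_2 = -4*3*-4*3 = 144  (running total: 124)
S = 124

124


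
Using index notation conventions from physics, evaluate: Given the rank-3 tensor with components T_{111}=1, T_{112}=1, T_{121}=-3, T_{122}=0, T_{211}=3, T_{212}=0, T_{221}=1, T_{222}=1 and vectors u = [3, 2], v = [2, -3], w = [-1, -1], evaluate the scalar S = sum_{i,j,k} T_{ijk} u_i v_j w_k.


S = sum over i,j,k of T_{ijk} u_i v_j w_k. Expanding all 8 terms:
T_{111}*u_1*v_1*w_1 = 1*3*2*-1 = -6  (running total: -6)
T_{112}*u_1*v_1*w_2 = 1*3*2*-1 = -6  (running total: -12)
T_{121}*u_1*v_2*w_1 = -3*3*-3*-1 = -27  (running total: -39)
T_{122}*u_1*v_2*w_2 = 0*3*-3*-1 = 0  (running total: -39)
T_{211}*u_2*v_1*w_1 = 3*2*2*-1 = -12  (running total: -51)
T_{212}*u_2*v_1*w_2 = 0*2*2*-1 = 0  (running total: -51)
T_{221}*u_2*v_2*w_1 = 1*2*-3*-1 = 6  (running total: -45)
T_{222}*u_2*v_2*w_2 = 1*2*-3*-1 = 6  (running total: -39)
S = -39

-39


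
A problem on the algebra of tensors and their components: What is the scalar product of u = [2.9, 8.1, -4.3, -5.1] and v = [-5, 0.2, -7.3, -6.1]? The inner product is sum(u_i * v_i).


The inner product u . v = sum of u_i * v_i.
Term-by-term: 2.9 * -5, 8.1 * 0.2, -4.3 * -7.3, -5.1 * -6.1
Products: -14.5, 1.62, 31.39, 31.11
Sum = -14.5 + 1.62 + 31.39 + 31.11 = 49.62

49.62


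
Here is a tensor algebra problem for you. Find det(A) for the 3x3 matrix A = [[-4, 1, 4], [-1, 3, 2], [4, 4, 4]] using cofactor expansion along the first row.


Expanding along the first row, det(A) = a11*M_11 - a12*M_12 + a13*M_13, where M_1j is the (1,j) minor.
Minor M_11 = 3*4 - 2*4 = 4
Minor M_12 = -1*4 - 2*4 = -12
Minor M_13 = -1*4 - 3*4 = -16
det = -4*(4) - 1*(-12) + 4*(-16)
    = -16 - -12 + -64
    = -68

-68


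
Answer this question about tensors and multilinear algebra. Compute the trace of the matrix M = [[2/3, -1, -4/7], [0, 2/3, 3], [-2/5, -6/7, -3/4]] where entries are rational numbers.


The trace is the sum of diagonal entries.
Diagonal: M[1,1] = 2/3, M[2,2] = 2/3, M[3,3] = -3/4
Tr(M) = 2/3 + 2/3 + -3/4
Computing step by step:
After adding M[1,1]: 2/3
After adding M[2,2]: 4/3
After adding M[3,3]: 7/12
Tr(M) = 7/12

7/12


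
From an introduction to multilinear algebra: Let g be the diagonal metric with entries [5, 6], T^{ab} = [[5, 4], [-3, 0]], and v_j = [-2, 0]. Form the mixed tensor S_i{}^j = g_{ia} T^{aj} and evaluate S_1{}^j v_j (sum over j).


Step 1: lower the first index. For a diagonal metric, g_{ia} T^{aj} = g_{ii} T^{ij} (no sum on i).
g_{11} = 5
S_1{}^1 = 5 * T^{11} = 5 * 5 = 25
S_1{}^2 = 5 * T^{12} = 5 * 4 = 20
Step 2: contract S_1{}^j with v_j.
S_1{}^1 * v_1 = 25 * -2 = -50
S_1{}^2 * v_2 = 20 * 0 = 0
Result = -50 + 0 = -50

-50


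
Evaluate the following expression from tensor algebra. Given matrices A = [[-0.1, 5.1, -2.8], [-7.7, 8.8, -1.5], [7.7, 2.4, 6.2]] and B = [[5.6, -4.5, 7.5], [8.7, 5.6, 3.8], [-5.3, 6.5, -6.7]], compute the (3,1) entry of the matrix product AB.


(AB)_{ij} = sum_k A_{ik} B_{kj}.
For i=3, j=1:
A_{31} * B_{11} = 7.7 * 5.6 = 43.12
A_{32} * B_{21} = 2.4 * 8.7 = 20.88
A_{33} * B_{31} = 6.2 * -5.3 = -32.86
Sum = 43.12 + 20.88 + -32.86 = 31.14

31.14


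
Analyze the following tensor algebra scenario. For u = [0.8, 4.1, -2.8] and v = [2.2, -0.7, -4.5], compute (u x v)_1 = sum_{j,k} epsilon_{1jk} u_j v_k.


(u x v)_1 = sum_{j,k} epsilon_{1jk} u_j v_k. Only permutations of (1,2,3) contribute; the two non-zero terms are:
eps_{123} u_2 v_3 = 1 * 4.1 * -4.5 = -18.45
eps_{132} u_3 v_2 = -1 * -2.8 * -0.7 = -1.96
(u x v)_1 = -20.41

-20.41


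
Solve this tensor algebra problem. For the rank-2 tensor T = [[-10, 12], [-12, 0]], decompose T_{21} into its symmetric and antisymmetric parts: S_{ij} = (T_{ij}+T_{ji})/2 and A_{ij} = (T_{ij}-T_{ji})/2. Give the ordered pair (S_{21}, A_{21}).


T_{21} = -12
T_{12} = 12
S_{21} = (-12 + 12)/2 = 0/2 = 0
A_{21} = (-12 - 12)/2 = -24/2 = -12
Check: S + A = 0 + -12 = -12 = T_{21}.

(0, -12)


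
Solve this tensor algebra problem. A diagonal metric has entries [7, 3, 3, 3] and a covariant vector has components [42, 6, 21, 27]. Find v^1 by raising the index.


To raise an index with a diagonal metric: v^i = v_i / g_{ii}.
For index 1: v_1 = 42, g_{11} = 7
v^1 = 42 / 7 = 6

6


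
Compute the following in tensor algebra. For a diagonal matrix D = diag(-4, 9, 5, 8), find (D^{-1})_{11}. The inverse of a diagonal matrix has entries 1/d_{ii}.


For a diagonal matrix, the inverse has entries (D^{-1})_{ii} = 1/d_{ii}.
The diagonal entries are: d_{11} = -4, d_{22} = 9, d_{33} = 5, d_{44} = 8
We need (D^{-1})_{11} = 1/d_{11} = 1/-4 = -1/4

-1/4


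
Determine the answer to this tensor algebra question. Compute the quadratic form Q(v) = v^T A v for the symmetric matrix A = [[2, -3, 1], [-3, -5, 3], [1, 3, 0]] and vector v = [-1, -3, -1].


First compute Av:
(Av)_1 = 2*-1 + -3*-3 + 1*-1 = 6
(Av)_2 = -3*-1 + -5*-3 + 3*-1 = 15
(Av)_3 = 1*-1 + 3*-3 + 0*-1 = -10
Av = [6, 15, -10]
Then v^T (Av) = -1*6 + -3*15 + -1*-10
= -6 + -45 + 10 = -41

-41


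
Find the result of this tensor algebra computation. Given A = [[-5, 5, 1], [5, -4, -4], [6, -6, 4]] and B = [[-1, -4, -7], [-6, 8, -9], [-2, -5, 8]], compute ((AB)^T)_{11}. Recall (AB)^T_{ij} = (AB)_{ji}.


(AB)^T_{ij} = (AB)_{ji} = sum_k A_{jk} B_{ki}.
For i=1, j=1 we need (AB)_{11}:
A_{11} * B_{11} = -5 * -1 = 5
A_{12} * B_{21} = 5 * -6 = -30
A_{13} * B_{31} = 1 * -2 = -2
Sum = 5 + -30 + -2 = -27

-27


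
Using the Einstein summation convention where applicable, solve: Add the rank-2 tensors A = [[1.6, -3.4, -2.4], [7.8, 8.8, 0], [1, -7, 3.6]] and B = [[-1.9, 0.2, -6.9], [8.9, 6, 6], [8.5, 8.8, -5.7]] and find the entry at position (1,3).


Tensor addition is component-wise: (A + B)_{ij} = A_{ij} + B_{ij}.
A_{13} = -2.4
B_{13} = -6.9
(A + B)_{13} = -2.4 + -6.9 = -9.3

-9.3


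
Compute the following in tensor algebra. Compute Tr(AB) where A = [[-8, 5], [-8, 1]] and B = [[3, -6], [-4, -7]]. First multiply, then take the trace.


Tr(AB) = sum_i (AB)_{ii} where (AB)_{ii} = sum_k A_{ik} B_{ki}.
(AB)_{11} = -8*3 + 5*-4 = -44
(AB)_{22} = -8*-6 + 1*-7 = 41
Tr(AB) = -44 + 41 = -3

-3


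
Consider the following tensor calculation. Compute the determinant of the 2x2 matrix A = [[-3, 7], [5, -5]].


For a 2x2 matrix [[a, b], [c, d]], det = a*d - b*c.
a = -3, b = 7, c = 5, d = -5
a*d = -3 * -5 = 15
b*c = 7 * 5 = 35
det = 15 - 35 = -20

-20


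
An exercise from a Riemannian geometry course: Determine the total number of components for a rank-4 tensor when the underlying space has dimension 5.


The number of components of a rank-r tensor in d dimensions is d^r.
Here d = 5 and r = 4.
5^4 = 625

625


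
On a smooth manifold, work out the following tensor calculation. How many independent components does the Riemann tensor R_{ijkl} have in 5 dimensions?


The Riemann tensor in d dimensions has d^2(d^2 - 1)/12 independent components.
d = 5, so d^2 = 25
d^2 - 1 = 24
d^2(d^2 - 1) = 25 * 24 = 600
Divide by 12: 600 / 12 = 50

50


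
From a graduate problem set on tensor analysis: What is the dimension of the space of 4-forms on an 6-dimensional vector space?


The dimension of the space of p-forms on an n-dimensional space is C(n, p).
n = 6, p = 4
C(6, 4) = 6! / (4! * 2!) = 15

15


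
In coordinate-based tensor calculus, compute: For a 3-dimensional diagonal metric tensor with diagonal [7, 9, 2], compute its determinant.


For a diagonal metric, the determinant is the product of diagonal entries.
Diagonal entries: 7, 9, 2
det(g) = 7 * 9 * 2 = 126

126


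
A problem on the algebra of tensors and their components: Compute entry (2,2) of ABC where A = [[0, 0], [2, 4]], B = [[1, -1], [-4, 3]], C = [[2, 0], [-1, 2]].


(ABC)_{22} = sum_m (AB)_{2m} C_{m2}. First compute row 2 of AB.
(AB)_{21} = 2*1 + 4*-4 = -14
(AB)_{22} = 2*-1 + 4*3 = 10
Now contract with column 2 of C:
(AB)_{21} * C_{12} = -14 * 0 = 0
(AB)_{22} * C_{22} = 10 * 2 = 20
(ABC)_{22} = 0 + 20 = 20

20


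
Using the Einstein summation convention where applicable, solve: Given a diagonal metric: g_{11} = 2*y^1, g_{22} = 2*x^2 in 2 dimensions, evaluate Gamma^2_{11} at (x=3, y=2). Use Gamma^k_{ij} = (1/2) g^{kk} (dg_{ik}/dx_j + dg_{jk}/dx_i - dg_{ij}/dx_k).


For a diagonal metric, Gamma^k_{ij} = (1/2) g^{kk} (dg_{ik}/dx_j + dg_{jk}/dx_i - dg_{ij}/dx_k).
The metric is diagonal, so g_{ab} = 0 for a != b.
At the given point: g_{11} = 4, g_{22} = 18
g^{22} = 1/18
dg_{12}/dx_1 = 0 (off-diagonal)
dg_{12}/dx_1 = 0 (off-diagonal)
dg_{11}/dx_2 = dg_{11}/dx_2 = 2
Numerator = 0 + 0 - 2 = -2
Gamma^2_{11} = -2 / (2 * 18) = -1/18

-1/18


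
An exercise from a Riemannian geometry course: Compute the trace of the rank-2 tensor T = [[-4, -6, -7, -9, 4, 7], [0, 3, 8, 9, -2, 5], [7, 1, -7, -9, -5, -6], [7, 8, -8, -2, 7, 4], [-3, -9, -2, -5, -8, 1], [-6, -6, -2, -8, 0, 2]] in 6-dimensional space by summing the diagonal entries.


The contraction (trace) of a rank-2 tensor is the sum of its diagonal elements.
Diagonal entries: A[1,1] = -4, A[2,2] = 3, A[3,3] = -7, A[4,4] = -2, A[5,5] = -8, A[6,6] = 2
Tr(A) = -4 + 3 + -7 + -2 + -8 + 2 = -16

-16


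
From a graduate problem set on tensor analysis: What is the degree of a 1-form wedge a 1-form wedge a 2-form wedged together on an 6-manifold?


The degree of a wedge product is the sum of the degrees of the individual forms.
Degrees: 1, 1, 2
Total degree = 1 + 1 + 2 = 4

4


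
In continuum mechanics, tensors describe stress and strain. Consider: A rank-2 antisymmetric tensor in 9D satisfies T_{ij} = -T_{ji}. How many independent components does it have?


An antisymmetric rank-2 tensor satisfies A_{ij} = -A_{ji}, so diagonal entries are zero.
The independent components are the upper-triangular entries: C(n, 2) = n(n-1)/2.
n = 9
C(9, 2) = 9 * 8 / 2 = 72 / 2 = 36

36


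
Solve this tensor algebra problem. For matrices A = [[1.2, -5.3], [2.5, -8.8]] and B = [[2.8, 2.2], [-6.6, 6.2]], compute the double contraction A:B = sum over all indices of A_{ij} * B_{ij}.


A:B = sum over all i,j of A_{ij} * B_{ij}.
Row 1: 1.2*2.8=3.36, -5.3*2.2=-11.66 => row sum = -8.3
Row 2: 2.5*-6.6=-16.5, -8.8*6.2=-54.56 => row sum = -71.06
Total = -8.3 + -71.06 = -79.36

-79.36


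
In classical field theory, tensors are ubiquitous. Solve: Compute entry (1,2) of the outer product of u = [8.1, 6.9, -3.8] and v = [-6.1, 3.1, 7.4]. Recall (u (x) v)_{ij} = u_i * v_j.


The outer product entry T_{ij} = u_i * v_j.
We need i=1, j=2.
u_1 = 8.1, v_2 = 3.1
T_{1,2} = 8.1 * 3.1 = 25.11

25.11


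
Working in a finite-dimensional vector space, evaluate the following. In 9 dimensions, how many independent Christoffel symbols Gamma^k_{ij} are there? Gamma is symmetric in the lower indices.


Christoffel symbols Gamma^k_{ij} are symmetric in i,j, so there are d * d(d+1)/2 independent symbols.
d = 9
d(d+1)/2 = 9 * 10 / 2 = 45
Total = 9 * 45 = 405

405


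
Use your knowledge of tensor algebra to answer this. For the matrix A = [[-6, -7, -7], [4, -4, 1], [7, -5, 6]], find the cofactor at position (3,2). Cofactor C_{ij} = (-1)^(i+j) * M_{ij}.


To find cofactor C_{32}, delete row 3 and column 2.
The resulting 2x2 submatrix is: [[-6, -7], [4, 1]]
Minor M_{32} = -6*1 - -7*4
  = -6 - -28 = 22
Sign = (-1)^(3+2) = (-1)^5 = -1
Cofactor C_{32} = -1 * 22 = -22

-22


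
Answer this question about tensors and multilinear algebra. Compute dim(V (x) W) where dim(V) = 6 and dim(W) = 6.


The dimension of a tensor product is the product of dimensions.
dim(V) = 6, dim(W) = 6
dim(V (x) W) = 6 * 6 = 36

36


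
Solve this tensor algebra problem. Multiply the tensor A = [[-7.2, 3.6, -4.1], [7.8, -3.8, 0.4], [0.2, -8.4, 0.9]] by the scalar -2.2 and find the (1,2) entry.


Scalar multiplication: (cA)_{ij} = c * A_{ij}.
c = -2.2
A_{12} = 3.6
(cA)_{12} = -2.2 * 3.6 = -7.92

-7.92


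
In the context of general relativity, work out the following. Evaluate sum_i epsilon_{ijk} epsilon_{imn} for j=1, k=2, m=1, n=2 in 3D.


Using the identity: epsilon_{ijk} epsilon_{imn} = delta_{jm} delta_{kn} - delta_{jn} delta_{km}.
delta_{11} = 1
delta_{22} = 1
delta_{12} = 0
delta_{21} = 0
Result = 1 * 1 - 0 * 0 = 1 - 0 = 1

1


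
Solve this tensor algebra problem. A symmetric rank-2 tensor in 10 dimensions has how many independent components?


A symmetric rank-2 tensor in d dimensions has d(d+1)/2 independent components.
d = 10
d(d+1)/2 = 10 * 11 / 2 = 110 / 2 = 55

55


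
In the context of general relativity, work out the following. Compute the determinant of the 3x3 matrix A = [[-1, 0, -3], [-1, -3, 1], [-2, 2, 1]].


Expanding along the first row, det(A) = a11*M_11 - a12*M_12 + a13*M_13, where M_1j is the (1,j) minor.
Minor M_11 = -3*1 - 1*2 = -5
Minor M_12 = -1*1 - 1*-2 = 1
Minor M_13 = -1*2 - -3*-2 = -8
det = -1*(-5) - 0*(1) + -3*(-8)
    = 5 - 0 + 24
    = 29

29


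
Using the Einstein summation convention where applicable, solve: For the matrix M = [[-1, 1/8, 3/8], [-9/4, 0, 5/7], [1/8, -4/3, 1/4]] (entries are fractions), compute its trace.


The trace is the sum of diagonal entries.
Diagonal: M[1,1] = -1, M[2,2] = 0, M[3,3] = 1/4
Tr(M) = -1 + 0 + 1/4
Computing step by step:
After adding M[1,1]: -1
After adding M[2,2]: -1
After adding M[3,3]: -3/4
Tr(M) = -3/4

-3/4


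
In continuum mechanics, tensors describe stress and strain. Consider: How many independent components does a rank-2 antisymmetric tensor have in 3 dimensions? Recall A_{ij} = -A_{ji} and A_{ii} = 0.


An antisymmetric rank-2 tensor satisfies A_{ij} = -A_{ji}, so diagonal entries are zero.
The independent components are the upper-triangular entries: C(n, 2) = n(n-1)/2.
n = 3
C(3, 2) = 3 * 2 / 2 = 6 / 2 = 3

3


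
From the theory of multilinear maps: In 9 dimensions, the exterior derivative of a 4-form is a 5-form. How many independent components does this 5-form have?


The exterior derivative of a p-form is a (p+1)-form.
Its number of independent components is C(n, p+1).
n = 9, p+1 = 5
C(9, 5) = 126

126


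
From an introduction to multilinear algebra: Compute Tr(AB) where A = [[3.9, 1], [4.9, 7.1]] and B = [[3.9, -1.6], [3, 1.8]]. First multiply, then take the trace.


Tr(AB) = sum_i (AB)_{ii} where (AB)_{ii} = sum_k A_{ik} B_{ki}.
(AB)_{11} = 3.9*3.9 + 1*3 = 18.21
(AB)_{22} = 4.9*-1.6 + 7.1*1.8 = 4.94
Tr(AB) = 18.21 + 4.94 = 23.15

23.15


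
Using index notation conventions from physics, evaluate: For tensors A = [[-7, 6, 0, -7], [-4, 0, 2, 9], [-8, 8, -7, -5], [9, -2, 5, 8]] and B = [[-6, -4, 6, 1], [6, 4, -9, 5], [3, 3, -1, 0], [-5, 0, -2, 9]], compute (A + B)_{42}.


Tensor addition is component-wise: (A + B)_{ij} = A_{ij} + B_{ij}.
A_{42} = -2
B_{42} = 0
(A + B)_{42} = -2 + 0 = -2

-2


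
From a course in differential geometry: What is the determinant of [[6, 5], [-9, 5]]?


For a 2x2 matrix [[a, b], [c, d]], det = a*d - b*c.
a = 6, b = 5, c = -9, d = 5
a*d = 6 * 5 = 30
b*c = 5 * -9 = -45
det = 30 - -45 = 75

75


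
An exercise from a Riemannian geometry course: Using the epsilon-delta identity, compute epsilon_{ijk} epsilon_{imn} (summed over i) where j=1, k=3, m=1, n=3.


Using the identity: epsilon_{ijk} epsilon_{imn} = delta_{jm} delta_{kn} - delta_{jn} delta_{km}.
delta_{11} = 1
delta_{33} = 1
delta_{13} = 0
delta_{31} = 0
Result = 1 * 1 - 0 * 0 = 1 - 0 = 1

1


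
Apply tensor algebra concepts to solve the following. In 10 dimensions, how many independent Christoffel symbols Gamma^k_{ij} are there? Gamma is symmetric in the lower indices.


Christoffel symbols Gamma^k_{ij} are symmetric in i,j, so there are d * d(d+1)/2 independent symbols.
d = 10
d(d+1)/2 = 10 * 11 / 2 = 55
Total = 10 * 55 = 550

550


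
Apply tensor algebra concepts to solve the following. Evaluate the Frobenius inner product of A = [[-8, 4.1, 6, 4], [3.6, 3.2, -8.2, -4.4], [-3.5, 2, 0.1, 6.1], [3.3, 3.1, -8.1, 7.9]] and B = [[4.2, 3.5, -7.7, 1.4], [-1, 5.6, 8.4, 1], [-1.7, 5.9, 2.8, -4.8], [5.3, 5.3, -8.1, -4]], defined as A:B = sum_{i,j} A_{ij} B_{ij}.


A:B = sum over all i,j of A_{ij} * B_{ij}.
Row 1: -8*4.2=-33.6, 4.1*3.5=14.35, 6*-7.7=-46.2, 4*1.4=5.6 => row sum = -59.85
Row 2: 3.6*-1=-3.6, 3.2*5.6=17.92, -8.2*8.4=-68.88, -4.4*1=-4.4 => row sum = -58.96
Row 3: -3.5*-1.7=5.95, 2*5.9=11.8, 0.1*2.8=0.28, 6.1*-4.8=-29.28 => row sum = -11.25
Row 4: 3.3*5.3=17.49, 3.1*5.3=16.43, -8.1*-8.1=65.61, 7.9*-4=-31.6 => row sum = 67.93
Total = -59.85 + -58.96 + -11.25 + 67.93 = -62.13

-62.13


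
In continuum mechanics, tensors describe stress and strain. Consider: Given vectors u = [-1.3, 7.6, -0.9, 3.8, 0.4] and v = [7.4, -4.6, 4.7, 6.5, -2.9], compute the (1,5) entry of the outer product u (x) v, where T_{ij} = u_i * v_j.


The outer product entry T_{ij} = u_i * v_j.
We need i=1, j=5.
u_1 = -1.3, v_5 = -2.9
T_{1,5} = -1.3 * -2.9 = 3.77

3.77


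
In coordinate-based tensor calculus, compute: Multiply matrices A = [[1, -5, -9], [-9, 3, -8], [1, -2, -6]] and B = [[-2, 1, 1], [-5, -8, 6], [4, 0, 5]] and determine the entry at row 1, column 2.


(AB)_{ij} = sum_k A_{ik} B_{kj}.
For i=1, j=2:
A_{11} * B_{12} = 1 * 1 = 1
A_{12} * B_{22} = -5 * -8 = 40
A_{13} * B_{32} = -9 * 0 = 0
Sum = 1 + 40 + 0 = 41

41


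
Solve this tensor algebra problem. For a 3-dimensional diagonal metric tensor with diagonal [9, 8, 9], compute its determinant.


For a diagonal metric, the determinant is the product of diagonal entries.
Diagonal entries: 9, 8, 9
det(g) = 9 * 8 * 9 = 648

648


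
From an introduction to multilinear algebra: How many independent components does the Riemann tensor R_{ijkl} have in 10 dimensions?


The Riemann tensor in d dimensions has d^2(d^2 - 1)/12 independent components.
d = 10, so d^2 = 100
d^2 - 1 = 99
d^2(d^2 - 1) = 100 * 99 = 9900
Divide by 12: 9900 / 12 = 825

825


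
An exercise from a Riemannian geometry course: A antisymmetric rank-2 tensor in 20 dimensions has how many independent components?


A antisymmetric rank-2 tensor in d dimensions has d(d-1)/2 independent components.
d = 20
d(d-1)/2 = 20 * 19 / 2 = 380 / 2 = 190

190


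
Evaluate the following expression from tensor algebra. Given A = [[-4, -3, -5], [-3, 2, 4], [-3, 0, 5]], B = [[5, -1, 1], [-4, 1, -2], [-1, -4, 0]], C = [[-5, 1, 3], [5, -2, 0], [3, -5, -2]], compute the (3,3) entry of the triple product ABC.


(ABC)_{33} = sum_m (AB)_{3m} C_{m3}. First compute row 3 of AB.
(AB)_{31} = -3*5 + 0*-4 + 5*-1 = -20
(AB)_{32} = -3*-1 + 0*1 + 5*-4 = -17
(AB)_{33} = -3*1 + 0*-2 + 5*0 = -3
Now contract with column 3 of C:
(AB)_{31} * C_{13} = -20 * 3 = -60
(AB)_{32} * C_{23} = -17 * 0 = 0
(AB)_{33} * C_{33} = -3 * -2 = 6
(ABC)_{33} = -60 + 0 + 6 = -54

-54


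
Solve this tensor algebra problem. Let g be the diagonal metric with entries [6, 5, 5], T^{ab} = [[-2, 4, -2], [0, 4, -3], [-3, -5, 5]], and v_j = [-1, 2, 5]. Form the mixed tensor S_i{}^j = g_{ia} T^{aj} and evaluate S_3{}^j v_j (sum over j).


Step 1: lower the first index. For a diagonal metric, g_{ia} T^{aj} = g_{ii} T^{ij} (no sum on i).
g_{33} = 5
S_3{}^1 = 5 * T^{31} = 5 * -3 = -15
S_3{}^2 = 5 * T^{32} = 5 * -5 = -25
S_3{}^3 = 5 * T^{33} = 5 * 5 = 25
Step 2: contract S_3{}^j with v_j.
S_3{}^1 * v_1 = -15 * -1 = 15
S_3{}^2 * v_2 = -25 * 2 = -50
S_3{}^3 * v_3 = 25 * 5 = 125
Result = 15 + -50 + 125 = 90

90


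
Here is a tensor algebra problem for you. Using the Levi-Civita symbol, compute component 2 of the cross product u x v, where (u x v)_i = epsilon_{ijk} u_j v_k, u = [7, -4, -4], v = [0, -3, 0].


(u x v)_2 = sum_{j,k} epsilon_{2jk} u_j v_k. Only permutations of (1,2,3) contribute; the two non-zero terms are:
eps_{213} u_1 v_3 = -1 * 7 * 0 = 0
eps_{231} u_3 v_1 = 1 * -4 * 0 = 0
(u x v)_2 = 0

0
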